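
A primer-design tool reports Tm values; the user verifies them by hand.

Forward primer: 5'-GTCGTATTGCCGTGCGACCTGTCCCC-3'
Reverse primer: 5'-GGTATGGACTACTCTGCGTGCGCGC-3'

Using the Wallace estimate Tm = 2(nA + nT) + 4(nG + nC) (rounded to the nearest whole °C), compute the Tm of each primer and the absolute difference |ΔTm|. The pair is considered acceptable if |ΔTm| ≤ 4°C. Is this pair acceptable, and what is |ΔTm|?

|ΔTm| = 4°C; the pair is acceptable.

Forward: A=2 T=7 G=7 C=10 → Tm = 2·9 + 4·17 = 86°C.
Reverse: A=3 T=6 G=9 C=7 → Tm = 2·9 + 4·16 = 82°C.
|ΔTm| = |86 − 82| = 4°C, ≤ 4°C.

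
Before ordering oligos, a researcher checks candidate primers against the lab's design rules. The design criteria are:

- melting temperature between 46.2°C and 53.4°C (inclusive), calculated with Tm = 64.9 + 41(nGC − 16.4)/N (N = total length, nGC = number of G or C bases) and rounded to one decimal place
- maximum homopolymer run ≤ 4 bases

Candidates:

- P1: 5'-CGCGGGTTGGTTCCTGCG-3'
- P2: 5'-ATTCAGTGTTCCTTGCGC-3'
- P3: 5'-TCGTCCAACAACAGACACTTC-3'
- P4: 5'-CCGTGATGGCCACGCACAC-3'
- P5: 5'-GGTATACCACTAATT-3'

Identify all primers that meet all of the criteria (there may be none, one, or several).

P2 and P3.

P1 (18 nt, A=0 T=5 G=8 C=5): Tm = 64.9 + 41·(13 − 16.4)/18 = 57.2°C, outside 46.2–53.4°C ✗; longest run = 3 ✓ — fails.
P2 (18 nt, A=2 T=7 G=4 C=5): Tm = 64.9 + 41·(9 − 16.4)/18 = 48.0°C ✓; longest run = 2 ✓ — passes.
P3 (21 nt, A=7 T=4 G=2 C=8): Tm = 64.9 + 41·(10 − 16.4)/21 = 52.4°C ✓; longest run = 2 ✓ — passes.
P4 (19 nt, A=4 T=2 G=5 C=8): Tm = 64.9 + 41·(13 − 16.4)/19 = 57.6°C, outside 46.2–53.4°C ✗; longest run = 2 ✓ — fails.
P5 (15 nt, A=5 T=5 G=2 C=3): Tm = 64.9 + 41·(5 − 16.4)/15 = 33.7°C, outside 46.2–53.4°C ✗; longest run = 2 ✓ — fails.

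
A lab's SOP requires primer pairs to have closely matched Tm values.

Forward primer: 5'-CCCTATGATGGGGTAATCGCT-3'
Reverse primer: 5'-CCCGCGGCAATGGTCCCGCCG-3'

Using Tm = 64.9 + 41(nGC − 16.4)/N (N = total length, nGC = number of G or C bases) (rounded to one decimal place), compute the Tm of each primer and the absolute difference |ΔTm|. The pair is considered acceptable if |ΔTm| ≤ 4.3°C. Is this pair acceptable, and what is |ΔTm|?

|ΔTm| = 11.7°C; the pair is not acceptable.

Forward: G+C = 11, N = 21 → Tm = 64.9 + 41·(11 − 16.4)/21 = 54.4°C.
Reverse: G+C = 17, N = 21 → Tm = 64.9 + 41·(17 − 16.4)/21 = 66.1°C.
|ΔTm| = |54.4 − 66.1| = 11.7°C, > 4.3°C.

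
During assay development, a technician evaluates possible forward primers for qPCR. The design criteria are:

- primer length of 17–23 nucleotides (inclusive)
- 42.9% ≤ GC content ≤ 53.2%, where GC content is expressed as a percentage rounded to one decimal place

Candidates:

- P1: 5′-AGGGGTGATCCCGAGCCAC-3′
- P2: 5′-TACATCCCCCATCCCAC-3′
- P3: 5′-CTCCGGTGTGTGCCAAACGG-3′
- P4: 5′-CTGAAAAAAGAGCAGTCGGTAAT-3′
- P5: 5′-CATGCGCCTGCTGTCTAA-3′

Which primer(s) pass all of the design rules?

None of the candidates satisfy all criteria.

P1 (19 nt, A=4 T=2 G=7 C=6): length 19 ✓; GC 13/19 = 68.4%, outside 42.9–53.2% ✗ — fails.
P2 (17 nt, A=4 T=3 G=0 C=10): length 17 ✓; GC 10/17 = 58.8%, outside 42.9–53.2% ✗ — fails.
P3 (20 nt, A=3 T=4 G=7 C=6): length 20 ✓; GC 13/20 = 65.0%, outside 42.9–53.2% ✗ — fails.
P4 (23 nt, A=10 T=4 G=6 C=3): length 23 ✓; GC 9/23 = 39.1%, outside 42.9–53.2% ✗ — fails.
P5 (18 nt, A=3 T=5 G=4 C=6): length 18 ✓; GC 10/18 = 55.6%, outside 42.9–53.2% ✗ — fails.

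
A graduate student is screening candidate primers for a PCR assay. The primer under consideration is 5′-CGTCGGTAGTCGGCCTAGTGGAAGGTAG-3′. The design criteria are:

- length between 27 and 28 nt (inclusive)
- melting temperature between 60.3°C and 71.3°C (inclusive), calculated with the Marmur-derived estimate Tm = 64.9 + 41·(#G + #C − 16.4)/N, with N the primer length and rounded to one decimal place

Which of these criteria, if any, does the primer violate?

Base counts: A=5, T=6, G=12, C=5 (length 28).
length: length 28 ✓
Tm: Tm = 64.9 + 41·(17 − 16.4)/28 = 65.8°C ✓

Meets all criteria.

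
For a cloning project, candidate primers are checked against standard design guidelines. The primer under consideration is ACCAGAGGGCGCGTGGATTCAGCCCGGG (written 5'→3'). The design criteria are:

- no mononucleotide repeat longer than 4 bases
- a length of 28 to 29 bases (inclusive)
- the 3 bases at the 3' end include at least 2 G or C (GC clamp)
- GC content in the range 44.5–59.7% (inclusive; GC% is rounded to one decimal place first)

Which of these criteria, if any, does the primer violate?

Fails: GC content.

Base counts: A=5, T=3, G=12, C=8 (length 28).
homopolymer run: longest run = 3 ✓
length: length 28 ✓
GC clamp: 3' end GGG has 3 G/C ✓
GC content: GC 20/28 = 71.4%, outside 44.5–59.7% ✗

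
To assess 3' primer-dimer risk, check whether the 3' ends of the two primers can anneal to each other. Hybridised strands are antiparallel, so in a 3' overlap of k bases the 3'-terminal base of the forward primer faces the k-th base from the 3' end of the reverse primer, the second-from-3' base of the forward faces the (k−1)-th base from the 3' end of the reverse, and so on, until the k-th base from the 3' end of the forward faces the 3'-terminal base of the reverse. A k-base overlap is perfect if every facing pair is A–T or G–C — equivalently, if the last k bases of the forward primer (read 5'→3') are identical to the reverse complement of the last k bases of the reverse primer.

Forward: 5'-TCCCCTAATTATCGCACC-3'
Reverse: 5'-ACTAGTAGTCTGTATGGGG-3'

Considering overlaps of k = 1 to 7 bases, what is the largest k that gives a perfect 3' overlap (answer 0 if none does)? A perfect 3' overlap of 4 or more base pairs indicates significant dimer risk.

Last 7 bases (5'→3') — forward …TCGCACC, reverse …TATGGGG.
Reverse complement of the reverse primer's last 7 bases: CCCCATA; its first k bases are the reverse complement of the reverse primer's last k bases, so a perfect k-base overlap needs the forward primer's last k bases to equal them.
Comparing (forward last k vs required): k=1: C vs C ✓; k=2: CC vs CC ✓; k=3: ACC vs CCC ✗; k=4: CACC vs CCCC ✗; k=5: GCACC vs CCCCA ✗; k=6: CGCACC vs CCCCAT ✗; k=7: TCGCACC vs CCCCATA ✗.
Perfect overlaps at k = 1, 2; the largest is 2.

Longest perfect overlap: 2 complementary base pairs; below the dimer-risk threshold (threshold 4).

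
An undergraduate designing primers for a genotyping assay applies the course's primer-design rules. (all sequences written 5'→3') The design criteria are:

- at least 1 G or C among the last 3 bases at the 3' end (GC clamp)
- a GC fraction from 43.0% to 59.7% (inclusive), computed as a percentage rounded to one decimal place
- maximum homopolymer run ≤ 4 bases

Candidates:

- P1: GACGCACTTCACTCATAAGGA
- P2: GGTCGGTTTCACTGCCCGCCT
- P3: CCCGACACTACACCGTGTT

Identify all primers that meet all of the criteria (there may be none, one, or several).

P1 and P3.

P1 (21 nt, A=7 T=4 G=4 C=6): 3' end GGA has 2 G/C ✓; GC 10/21 = 47.6% ✓; longest run = 2 ✓ — passes.
P2 (21 nt, A=1 T=6 G=6 C=8): 3' end CCT has 2 G/C ✓; GC 14/21 = 66.7%, outside 43.0–59.7% ✗; longest run = 3 ✓ — fails.
P3 (19 nt, A=4 T=4 G=3 C=8): 3' end GTT has 1 G/C ✓; GC 11/19 = 57.9% ✓; longest run = 3 ✓ — passes.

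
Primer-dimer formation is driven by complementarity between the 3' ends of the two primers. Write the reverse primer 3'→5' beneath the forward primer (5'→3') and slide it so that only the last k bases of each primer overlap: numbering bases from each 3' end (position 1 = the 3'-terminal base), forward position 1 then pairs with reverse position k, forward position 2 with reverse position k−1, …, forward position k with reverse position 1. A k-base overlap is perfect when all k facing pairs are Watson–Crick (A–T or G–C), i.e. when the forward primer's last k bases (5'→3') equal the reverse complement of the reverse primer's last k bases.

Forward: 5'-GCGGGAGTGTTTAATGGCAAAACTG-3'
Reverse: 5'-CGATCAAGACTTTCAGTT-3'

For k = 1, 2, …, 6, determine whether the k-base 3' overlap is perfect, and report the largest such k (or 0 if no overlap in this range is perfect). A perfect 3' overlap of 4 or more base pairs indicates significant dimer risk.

Longest perfect overlap: 5 complementary base pairs; significant dimer risk (threshold 4).

Last 6 bases (5'→3') — forward …AAACTG, reverse …TCAGTT.
Reverse complement of the reverse primer's last 6 bases: AACTGA; its first k bases are the reverse complement of the reverse primer's last k bases, so a perfect k-base overlap needs the forward primer's last k bases to equal them.
Comparing (forward last k vs required): k=1: G vs A ✗; k=2: TG vs AA ✗; k=3: CTG vs AAC ✗; k=4: ACTG vs AACT ✗; k=5: AACTG vs AACTG ✓; k=6: AAACTG vs AACTGA ✗.
Only k = 5 is perfect, so the longest perfect 3' overlap is 5.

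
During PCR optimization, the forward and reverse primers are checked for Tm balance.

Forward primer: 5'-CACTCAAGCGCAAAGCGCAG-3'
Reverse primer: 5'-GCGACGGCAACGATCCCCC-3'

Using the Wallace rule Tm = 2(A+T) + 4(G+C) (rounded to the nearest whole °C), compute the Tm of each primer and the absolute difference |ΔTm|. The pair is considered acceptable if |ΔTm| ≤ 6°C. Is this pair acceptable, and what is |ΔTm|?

Forward: A=7 T=1 G=5 C=7 → Tm = 2·8 + 4·12 = 64°C.
Reverse: A=4 T=1 G=5 C=9 → Tm = 2·5 + 4·14 = 66°C.
|ΔTm| = |64 − 66| = 2°C, ≤ 6°C.

|ΔTm| = 2°C; the pair is acceptable.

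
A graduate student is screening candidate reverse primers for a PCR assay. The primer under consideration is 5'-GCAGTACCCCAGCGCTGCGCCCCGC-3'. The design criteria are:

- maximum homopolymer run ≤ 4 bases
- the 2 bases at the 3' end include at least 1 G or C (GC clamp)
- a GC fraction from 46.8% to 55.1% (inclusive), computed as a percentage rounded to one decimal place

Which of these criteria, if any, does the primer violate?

Base counts: A=3, T=2, G=7, C=13 (length 25).
homopolymer run: longest run = 4 ✓
GC clamp: 3' end GC has 2 G/C ✓
GC content: GC 20/25 = 80.0%, outside 46.8–55.1% ✗

Fails: GC content.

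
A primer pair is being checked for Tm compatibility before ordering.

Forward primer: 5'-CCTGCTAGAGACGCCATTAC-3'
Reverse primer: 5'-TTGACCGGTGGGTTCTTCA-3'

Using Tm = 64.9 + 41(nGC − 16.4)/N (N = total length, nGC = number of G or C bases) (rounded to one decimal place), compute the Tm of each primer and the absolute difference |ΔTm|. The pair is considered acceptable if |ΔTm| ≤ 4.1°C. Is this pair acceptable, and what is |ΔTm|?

|ΔTm| = 2.7°C; the pair is acceptable.

Forward: G+C = 11, N = 20 → Tm = 64.9 + 41·(11 − 16.4)/20 = 53.8°C.
Reverse: G+C = 10, N = 19 → Tm = 64.9 + 41·(10 − 16.4)/19 = 51.1°C.
|ΔTm| = |53.8 − 51.1| = 2.7°C, ≤ 4.1°C.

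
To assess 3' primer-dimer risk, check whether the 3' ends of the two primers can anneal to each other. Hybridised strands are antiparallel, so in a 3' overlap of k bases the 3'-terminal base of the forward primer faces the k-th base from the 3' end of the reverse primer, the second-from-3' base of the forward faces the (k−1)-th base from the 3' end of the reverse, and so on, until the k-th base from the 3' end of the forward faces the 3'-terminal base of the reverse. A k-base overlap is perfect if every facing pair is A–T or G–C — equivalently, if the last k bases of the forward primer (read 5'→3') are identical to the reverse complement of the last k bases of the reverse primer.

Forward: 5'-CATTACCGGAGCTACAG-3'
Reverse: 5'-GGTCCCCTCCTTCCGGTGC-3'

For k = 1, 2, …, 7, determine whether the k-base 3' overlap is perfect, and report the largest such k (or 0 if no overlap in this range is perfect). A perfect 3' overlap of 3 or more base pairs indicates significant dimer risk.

Last 7 bases (5'→3') — forward …GCTACAG, reverse …CCGGTGC.
Reverse complement of the reverse primer's last 7 bases: GCACCGG; its first k bases are the reverse complement of the reverse primer's last k bases, so a perfect k-base overlap needs the forward primer's last k bases to equal them.
Comparing (forward last k vs required): k=1: G vs G ✓; k=2: AG vs GC ✗; k=3: CAG vs GCA ✗; k=4: ACAG vs GCAC ✗; k=5: TACAG vs GCACC ✗; k=6: CTACAG vs GCACCG ✗; k=7: GCTACAG vs GCACCGG ✗.
Only k = 1 is perfect, so the longest perfect 3' overlap is 1.

Longest perfect overlap: 1 complementary base pair; below the dimer-risk threshold (threshold 3).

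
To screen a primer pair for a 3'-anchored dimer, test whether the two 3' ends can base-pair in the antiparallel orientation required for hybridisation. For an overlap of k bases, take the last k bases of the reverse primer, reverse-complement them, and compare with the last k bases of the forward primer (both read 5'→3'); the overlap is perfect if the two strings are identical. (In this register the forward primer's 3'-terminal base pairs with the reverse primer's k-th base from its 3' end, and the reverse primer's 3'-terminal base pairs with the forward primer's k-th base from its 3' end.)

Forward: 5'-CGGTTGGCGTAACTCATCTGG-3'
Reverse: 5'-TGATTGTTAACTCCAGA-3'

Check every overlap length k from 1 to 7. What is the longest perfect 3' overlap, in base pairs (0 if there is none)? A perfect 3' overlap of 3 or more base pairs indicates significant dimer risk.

Last 7 bases (5'→3') — forward …CATCTGG, reverse …CTCCAGA.
Reverse complement of the reverse primer's last 7 bases: TCTGGAG; its first k bases are the reverse complement of the reverse primer's last k bases, so a perfect k-base overlap needs the forward primer's last k bases to equal them.
Comparing (forward last k vs required): k=1: G vs T ✗; k=2: GG vs TC ✗; k=3: TGG vs TCT ✗; k=4: CTGG vs TCTG ✗; k=5: TCTGG vs TCTGG ✓; k=6: ATCTGG vs TCTGGA ✗; k=7: CATCTGG vs TCTGGAG ✗.
Only k = 5 is perfect, so the longest perfect 3' overlap is 5.

Longest perfect overlap: 5 complementary base pairs; significant dimer risk (threshold 3).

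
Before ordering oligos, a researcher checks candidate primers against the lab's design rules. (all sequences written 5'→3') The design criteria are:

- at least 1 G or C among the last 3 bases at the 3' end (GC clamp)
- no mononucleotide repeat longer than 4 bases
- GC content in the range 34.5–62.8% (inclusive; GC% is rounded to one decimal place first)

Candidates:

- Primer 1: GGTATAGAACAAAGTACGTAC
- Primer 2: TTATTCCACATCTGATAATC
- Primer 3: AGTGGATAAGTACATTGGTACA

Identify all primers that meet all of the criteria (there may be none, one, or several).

Primer 1 (21 nt, A=9 T=4 G=5 C=3): 3' end TAC has 1 G/C ✓; longest run = 3 ✓; GC 8/21 = 38.1% ✓ — passes.
Primer 2 (20 nt, A=6 T=8 G=1 C=5): 3' end ATC has 1 G/C ✓; longest run = 2 ✓; GC 6/20 = 30.0%, outside 34.5–62.8% ✗ — fails.
Primer 3 (22 nt, A=8 T=6 G=6 C=2): 3' end ACA has 1 G/C ✓; longest run = 2 ✓; GC 8/22 = 36.4% ✓ — passes.

Primer 1 and Primer 3.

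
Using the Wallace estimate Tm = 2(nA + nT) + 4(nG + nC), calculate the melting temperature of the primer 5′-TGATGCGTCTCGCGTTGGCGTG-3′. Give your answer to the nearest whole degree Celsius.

Base counts: A=1, T=7, G=9, C=5 (length 22).
Tm = 2·(1+7) + 4·(9+5) = 2·8 + 4·14 = 16 + 56 = 72°C.

72°C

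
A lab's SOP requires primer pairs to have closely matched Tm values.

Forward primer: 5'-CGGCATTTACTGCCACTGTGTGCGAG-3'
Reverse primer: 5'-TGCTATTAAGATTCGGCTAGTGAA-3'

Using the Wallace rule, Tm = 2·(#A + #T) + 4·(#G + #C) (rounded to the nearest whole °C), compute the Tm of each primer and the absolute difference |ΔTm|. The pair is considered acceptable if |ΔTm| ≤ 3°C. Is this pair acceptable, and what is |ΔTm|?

Forward: A=4 T=7 G=8 C=7 → Tm = 2·11 + 4·15 = 82°C.
Reverse: A=7 T=8 G=6 C=3 → Tm = 2·15 + 4·9 = 66°C.
|ΔTm| = |82 − 66| = 16°C, > 3°C.

|ΔTm| = 16°C; the pair is not acceptable.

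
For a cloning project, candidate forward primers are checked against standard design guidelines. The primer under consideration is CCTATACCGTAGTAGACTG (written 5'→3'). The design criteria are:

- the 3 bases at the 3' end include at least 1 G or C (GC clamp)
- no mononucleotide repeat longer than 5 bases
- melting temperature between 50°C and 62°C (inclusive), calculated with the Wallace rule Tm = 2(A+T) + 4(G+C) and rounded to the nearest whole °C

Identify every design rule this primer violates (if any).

Meets all criteria.

Base counts: A=5, T=5, G=4, C=5 (length 19).
GC clamp: 3' end CTG has 2 G/C ✓
homopolymer run: longest run = 2 ✓
Tm: Tm = 2·10 + 4·9 = 56°C ✓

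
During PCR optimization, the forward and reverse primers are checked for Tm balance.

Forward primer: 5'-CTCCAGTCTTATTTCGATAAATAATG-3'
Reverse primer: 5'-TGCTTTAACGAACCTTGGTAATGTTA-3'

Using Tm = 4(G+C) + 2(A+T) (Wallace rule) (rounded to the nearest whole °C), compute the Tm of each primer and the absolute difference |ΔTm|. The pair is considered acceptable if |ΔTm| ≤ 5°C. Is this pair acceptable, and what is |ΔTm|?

Forward: A=8 T=10 G=3 C=5 → Tm = 2·18 + 4·8 = 68°C.
Reverse: A=7 T=10 G=5 C=4 → Tm = 2·17 + 4·9 = 70°C.
|ΔTm| = |68 − 70| = 2°C, ≤ 5°C.

|ΔTm| = 2°C; the pair is acceptable.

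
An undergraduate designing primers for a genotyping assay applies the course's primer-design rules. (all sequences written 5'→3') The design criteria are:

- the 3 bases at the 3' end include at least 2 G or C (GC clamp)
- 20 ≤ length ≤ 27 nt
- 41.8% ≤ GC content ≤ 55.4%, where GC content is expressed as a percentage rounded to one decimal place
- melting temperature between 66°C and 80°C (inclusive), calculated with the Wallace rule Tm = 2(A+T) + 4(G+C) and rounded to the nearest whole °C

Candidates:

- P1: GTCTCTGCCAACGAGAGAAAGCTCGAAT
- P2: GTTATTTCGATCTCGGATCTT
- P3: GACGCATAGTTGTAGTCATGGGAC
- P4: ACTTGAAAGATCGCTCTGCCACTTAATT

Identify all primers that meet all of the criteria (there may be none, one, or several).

P1 (28 nt, A=9 T=5 G=7 C=7): 3' end AAT has 0 G/C, need ≥2 ✗; length 28, outside 20–27 ✗; GC 14/28 = 50.0% ✓; Tm = 2·14 + 4·14 = 84°C, outside 66–80°C ✗ — fails.
P2 (21 nt, A=3 T=10 G=4 C=4): 3' end CTT has 1 G/C, need ≥2 ✗; length 21 ✓; GC 8/21 = 38.1%, outside 41.8–55.4% ✗; Tm = 2·13 + 4·8 = 58°C, outside 66–80°C ✗ — fails.
P3 (24 nt, A=6 T=6 G=8 C=4): 3' end GAC has 2 G/C ✓; length 24 ✓; GC 12/24 = 50.0% ✓; Tm = 2·12 + 4·12 = 72°C ✓ — passes.
P4 (28 nt, A=8 T=9 G=4 C=7): 3' end ATT has 0 G/C, need ≥2 ✗; length 28, outside 20–27 ✗; GC 11/28 = 39.3%, outside 41.8–55.4% ✗; Tm = 2·17 + 4·11 = 78°C ✓ — fails.

P3 only.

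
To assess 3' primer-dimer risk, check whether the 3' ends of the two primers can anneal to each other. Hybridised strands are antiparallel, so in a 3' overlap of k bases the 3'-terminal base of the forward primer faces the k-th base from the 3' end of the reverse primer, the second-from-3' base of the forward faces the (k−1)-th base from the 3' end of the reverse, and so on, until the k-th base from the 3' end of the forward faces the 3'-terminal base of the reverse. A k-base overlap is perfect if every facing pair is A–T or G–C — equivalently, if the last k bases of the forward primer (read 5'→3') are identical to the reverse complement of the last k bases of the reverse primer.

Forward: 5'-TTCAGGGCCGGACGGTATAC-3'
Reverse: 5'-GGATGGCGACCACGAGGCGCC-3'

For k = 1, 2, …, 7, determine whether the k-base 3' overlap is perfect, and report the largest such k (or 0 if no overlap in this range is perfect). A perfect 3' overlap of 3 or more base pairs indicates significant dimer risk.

Last 7 bases (5'→3') — forward …GGTATAC, reverse …AGGCGCC.
Reverse complement of the reverse primer's last 7 bases: GGCGCCT; its first k bases are the reverse complement of the reverse primer's last k bases, so a perfect k-base overlap needs the forward primer's last k bases to equal them.
Comparing (forward last k vs required): k=1: C vs G ✗; k=2: AC vs GG ✗; k=3: TAC vs GGC ✗; k=4: ATAC vs GGCG ✗; k=5: TATAC vs GGCGC ✗; k=6: GTATAC vs GGCGCC ✗; k=7: GGTATAC vs GGCGCCT ✗.
No overlap length from 1 to 7 is perfect, so the longest perfect 3' overlap is 0.

Longest perfect overlap: 0 complementary base pairs; below the dimer-risk threshold (threshold 3).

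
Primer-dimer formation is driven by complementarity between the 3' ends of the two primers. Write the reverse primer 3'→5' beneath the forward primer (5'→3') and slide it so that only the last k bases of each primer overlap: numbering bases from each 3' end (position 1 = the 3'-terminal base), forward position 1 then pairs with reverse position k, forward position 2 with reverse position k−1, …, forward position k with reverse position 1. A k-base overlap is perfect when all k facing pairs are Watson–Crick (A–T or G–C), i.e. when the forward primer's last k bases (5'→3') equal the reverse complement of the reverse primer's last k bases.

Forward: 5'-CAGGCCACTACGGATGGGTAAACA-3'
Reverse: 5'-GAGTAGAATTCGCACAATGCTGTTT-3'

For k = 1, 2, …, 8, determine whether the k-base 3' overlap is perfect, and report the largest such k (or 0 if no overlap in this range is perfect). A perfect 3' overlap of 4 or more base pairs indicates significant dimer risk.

Longest perfect overlap: 5 complementary base pairs; significant dimer risk (threshold 4).

Last 8 bases (5'→3') — forward …GGTAAACA, reverse …TGCTGTTT.
Reverse complement of the reverse primer's last 8 bases: AAACAGCA; its first k bases are the reverse complement of the reverse primer's last k bases, so a perfect k-base overlap needs the forward primer's last k bases to equal them.
Comparing (forward last k vs required): k=1: A vs A ✓; k=2: CA vs AA ✗; k=3: ACA vs AAA ✗; k=4: AACA vs AAAC ✗; k=5: AAACA vs AAACA ✓; k=6: TAAACA vs AAACAG ✗; k=7: GTAAACA vs AAACAGC ✗; k=8: GGTAAACA vs AAACAGCA ✗.
Perfect overlaps at k = 1, 5; the largest is 5.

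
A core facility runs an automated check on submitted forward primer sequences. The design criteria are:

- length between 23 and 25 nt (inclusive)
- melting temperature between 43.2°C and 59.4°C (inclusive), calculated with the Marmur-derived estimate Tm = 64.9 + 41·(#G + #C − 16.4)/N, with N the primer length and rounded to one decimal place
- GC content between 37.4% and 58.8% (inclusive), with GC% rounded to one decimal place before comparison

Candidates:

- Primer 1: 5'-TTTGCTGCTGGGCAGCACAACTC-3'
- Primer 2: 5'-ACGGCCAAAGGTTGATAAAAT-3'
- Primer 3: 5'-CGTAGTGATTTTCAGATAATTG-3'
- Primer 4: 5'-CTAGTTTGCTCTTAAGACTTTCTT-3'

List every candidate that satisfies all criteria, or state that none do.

Primer 1 (23 nt, A=4 T=6 G=6 C=7): length 23 ✓; Tm = 64.9 + 41·(13 − 16.4)/23 = 58.8°C ✓; GC 13/23 = 56.5% ✓ — passes.
Primer 2 (21 nt, A=9 T=4 G=5 C=3): length 21, outside 23–25 ✗; Tm = 64.9 + 41·(8 − 16.4)/21 = 48.5°C ✓; GC 8/21 = 38.1% ✓ — fails.
Primer 3 (22 nt, A=6 T=9 G=5 C=2): length 22, outside 23–25 ✗; Tm = 64.9 + 41·(7 − 16.4)/22 = 47.4°C ✓; GC 7/22 = 31.8%, outside 37.4–58.8% ✗ — fails.
Primer 4 (24 nt, A=4 T=12 G=3 C=5): length 24 ✓; Tm = 64.9 + 41·(8 − 16.4)/24 = 50.6°C ✓; GC 8/24 = 33.3%, outside 37.4–58.8% ✗ — fails.

Primer 1 only.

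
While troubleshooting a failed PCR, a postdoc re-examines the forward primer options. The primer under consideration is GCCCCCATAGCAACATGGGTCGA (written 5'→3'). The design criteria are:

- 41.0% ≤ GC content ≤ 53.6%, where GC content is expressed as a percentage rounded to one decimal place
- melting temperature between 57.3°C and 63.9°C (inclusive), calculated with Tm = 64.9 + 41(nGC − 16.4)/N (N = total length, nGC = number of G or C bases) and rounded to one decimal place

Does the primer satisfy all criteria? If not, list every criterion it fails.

Fails: GC content.

Base counts: A=6, T=3, G=6, C=8 (length 23).
GC content: GC 14/23 = 60.9%, outside 41.0–53.6% ✗
Tm: Tm = 64.9 + 41·(14 − 16.4)/23 = 60.6°C ✓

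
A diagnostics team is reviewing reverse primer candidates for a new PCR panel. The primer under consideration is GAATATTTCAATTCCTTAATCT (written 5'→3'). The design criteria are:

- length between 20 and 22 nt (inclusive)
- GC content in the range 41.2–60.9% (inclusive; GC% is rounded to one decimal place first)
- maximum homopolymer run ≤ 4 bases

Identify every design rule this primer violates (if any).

Base counts: A=7, T=10, G=1, C=4 (length 22).
length: length 22 ✓
GC content: GC 5/22 = 22.7%, outside 41.2–60.9% ✗
homopolymer run: longest run = 3 ✓

Fails: GC content.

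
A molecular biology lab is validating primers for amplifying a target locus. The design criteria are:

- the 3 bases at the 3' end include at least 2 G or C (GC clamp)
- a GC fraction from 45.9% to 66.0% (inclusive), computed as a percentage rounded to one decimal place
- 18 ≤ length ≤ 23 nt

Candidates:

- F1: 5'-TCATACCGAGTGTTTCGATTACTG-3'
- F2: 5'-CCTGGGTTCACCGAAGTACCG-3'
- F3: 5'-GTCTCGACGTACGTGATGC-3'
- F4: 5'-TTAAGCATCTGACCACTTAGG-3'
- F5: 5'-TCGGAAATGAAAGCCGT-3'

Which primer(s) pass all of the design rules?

F1 (24 nt, A=5 T=9 G=5 C=5): 3' end CTG has 2 G/C ✓; GC 10/24 = 41.7%, outside 45.9–66.0% ✗; length 24, outside 18–23 ✗ — fails.
F2 (21 nt, A=4 T=4 G=6 C=7): 3' end CCG has 3 G/C ✓; GC 13/21 = 61.9% ✓; length 21 ✓ — passes.
F3 (19 nt, A=3 T=5 G=6 C=5): 3' end TGC has 2 G/C ✓; GC 11/19 = 57.9% ✓; length 19 ✓ — passes.
F4 (21 nt, A=6 T=6 G=4 C=5): 3' end AGG has 2 G/C ✓; GC 9/21 = 42.9%, outside 45.9–66.0% ✗; length 21 ✓ — fails.
F5 (17 nt, A=6 T=3 G=5 C=3): 3' end CGT has 2 G/C ✓; GC 8/17 = 47.1% ✓; length 17, outside 18–23 ✗ — fails.

F2 and F3.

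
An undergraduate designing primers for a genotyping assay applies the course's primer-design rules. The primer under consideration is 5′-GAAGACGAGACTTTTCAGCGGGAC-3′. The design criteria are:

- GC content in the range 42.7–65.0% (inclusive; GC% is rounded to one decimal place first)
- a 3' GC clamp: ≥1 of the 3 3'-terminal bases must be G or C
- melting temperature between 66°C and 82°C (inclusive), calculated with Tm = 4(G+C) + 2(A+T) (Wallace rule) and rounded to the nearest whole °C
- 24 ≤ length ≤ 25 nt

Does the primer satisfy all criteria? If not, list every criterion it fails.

Base counts: A=7, T=4, G=8, C=5 (length 24).
GC content: GC 13/24 = 54.2% ✓
GC clamp: 3' end GAC has 2 G/C ✓
Tm: Tm = 2·11 + 4·13 = 74°C ✓
length: length 24 ✓

Meets all criteria.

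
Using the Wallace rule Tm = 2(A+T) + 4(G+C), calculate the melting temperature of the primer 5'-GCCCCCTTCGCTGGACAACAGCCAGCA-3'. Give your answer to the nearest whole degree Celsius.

90°C

Base counts: A=6, T=3, G=6, C=12 (length 27).
Tm = 2·(6+3) + 4·(6+12) = 2·9 + 4·18 = 18 + 72 = 90°C.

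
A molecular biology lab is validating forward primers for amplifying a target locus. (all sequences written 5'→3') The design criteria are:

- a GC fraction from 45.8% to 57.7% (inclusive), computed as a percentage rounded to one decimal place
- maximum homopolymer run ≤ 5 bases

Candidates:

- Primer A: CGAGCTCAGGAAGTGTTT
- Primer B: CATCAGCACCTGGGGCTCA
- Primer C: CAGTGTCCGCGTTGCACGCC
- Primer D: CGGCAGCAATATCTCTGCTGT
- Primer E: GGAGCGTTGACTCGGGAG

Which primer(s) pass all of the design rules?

Primer A (18 nt, A=4 T=5 G=6 C=3): GC 9/18 = 50.0% ✓; longest run = 3 ✓ — passes.
Primer B (19 nt, A=4 T=3 G=5 C=7): GC 12/19 = 63.2%, outside 45.8–57.7% ✗; longest run = 4 ✓ — fails.
Primer C (20 nt, A=2 T=4 G=6 C=8): GC 14/20 = 70.0%, outside 45.8–57.7% ✗; longest run = 2 ✓ — fails.
Primer D (21 nt, A=4 T=6 G=5 C=6): GC 11/21 = 52.4% ✓; longest run = 2 ✓ — passes.
Primer E (18 nt, A=3 T=3 G=9 C=3): GC 12/18 = 66.7%, outside 45.8–57.7% ✗; longest run = 3 ✓ — fails.

Primer A and Primer D.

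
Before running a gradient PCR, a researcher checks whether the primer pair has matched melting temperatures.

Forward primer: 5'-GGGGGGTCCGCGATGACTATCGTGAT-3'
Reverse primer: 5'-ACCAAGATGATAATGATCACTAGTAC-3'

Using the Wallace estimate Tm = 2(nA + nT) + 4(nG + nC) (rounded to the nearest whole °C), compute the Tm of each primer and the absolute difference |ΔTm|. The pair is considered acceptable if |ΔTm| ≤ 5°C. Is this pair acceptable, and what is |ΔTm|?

Forward: A=4 T=6 G=11 C=5 → Tm = 2·10 + 4·16 = 84°C.
Reverse: A=11 T=6 G=4 C=5 → Tm = 2·17 + 4·9 = 70°C.
|ΔTm| = |84 − 70| = 14°C, > 5°C.

|ΔTm| = 14°C; the pair is not acceptable.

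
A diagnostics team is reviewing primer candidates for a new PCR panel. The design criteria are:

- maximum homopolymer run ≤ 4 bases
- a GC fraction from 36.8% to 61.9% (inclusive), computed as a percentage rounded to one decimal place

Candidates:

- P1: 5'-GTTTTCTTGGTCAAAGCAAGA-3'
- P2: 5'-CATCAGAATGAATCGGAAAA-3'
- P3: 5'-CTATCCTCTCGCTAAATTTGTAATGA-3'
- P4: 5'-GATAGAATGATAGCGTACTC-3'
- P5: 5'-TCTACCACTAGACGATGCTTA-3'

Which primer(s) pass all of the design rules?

P1 (21 nt, A=6 T=7 G=5 C=3): longest run = 4 ✓; GC 8/21 = 38.1% ✓ — passes.
P2 (20 nt, A=10 T=3 G=4 C=3): longest run = 4 ✓; GC 7/20 = 35.0%, outside 36.8–61.9% ✗ — fails.
P3 (26 nt, A=7 T=10 G=3 C=6): longest run = 3 ✓; GC 9/26 = 34.6%, outside 36.8–61.9% ✗ — fails.
P4 (20 nt, A=7 T=5 G=5 C=3): longest run = 2 ✓; GC 8/20 = 40.0% ✓ — passes.
P5 (21 nt, A=6 T=6 G=3 C=6): longest run = 2 ✓; GC 9/21 = 42.9% ✓ — passes.

P1, P4 and P5.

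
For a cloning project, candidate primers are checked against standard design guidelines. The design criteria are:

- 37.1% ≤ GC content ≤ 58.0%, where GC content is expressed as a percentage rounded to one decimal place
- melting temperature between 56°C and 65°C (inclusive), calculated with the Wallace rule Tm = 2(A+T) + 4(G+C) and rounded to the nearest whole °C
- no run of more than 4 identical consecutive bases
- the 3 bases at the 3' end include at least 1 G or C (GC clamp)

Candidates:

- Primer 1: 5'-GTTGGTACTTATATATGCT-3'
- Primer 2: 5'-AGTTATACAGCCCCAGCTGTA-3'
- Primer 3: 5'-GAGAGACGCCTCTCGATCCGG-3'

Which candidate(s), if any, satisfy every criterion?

Primer 2 only.

Primer 1 (19 nt, A=4 T=9 G=4 C=2): GC 6/19 = 31.6%, outside 37.1–58.0% ✗; Tm = 2·13 + 4·6 = 50°C, outside 56–65°C ✗; longest run = 2 ✓; 3' end GCT has 2 G/C ✓ — fails.
Primer 2 (21 nt, A=6 T=5 G=4 C=6): GC 10/21 = 47.6% ✓; Tm = 2·11 + 4·10 = 62°C ✓; longest run = 4 ✓; 3' end GTA has 1 G/C ✓ — passes.
Primer 3 (21 nt, A=4 T=3 G=7 C=7): GC 14/21 = 66.7%, outside 37.1–58.0% ✗; Tm = 2·7 + 4·14 = 70°C, outside 56–65°C ✗; longest run = 2 ✓; 3' end CGG has 3 G/C ✓ — fails.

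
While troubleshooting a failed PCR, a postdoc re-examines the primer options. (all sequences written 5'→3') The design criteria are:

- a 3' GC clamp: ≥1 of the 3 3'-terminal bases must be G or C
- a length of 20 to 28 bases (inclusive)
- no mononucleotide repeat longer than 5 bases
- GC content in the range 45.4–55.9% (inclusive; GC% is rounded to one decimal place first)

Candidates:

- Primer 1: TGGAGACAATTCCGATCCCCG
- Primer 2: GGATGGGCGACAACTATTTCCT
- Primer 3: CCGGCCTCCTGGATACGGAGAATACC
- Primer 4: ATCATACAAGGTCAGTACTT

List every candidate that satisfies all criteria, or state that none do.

Primer 2 only.

Primer 1 (21 nt, A=5 T=4 G=5 C=7): 3' end CCG has 3 G/C ✓; length 21 ✓; longest run = 4 ✓; GC 12/21 = 57.1%, outside 45.4–55.9% ✗ — fails.
Primer 2 (22 nt, A=5 T=6 G=6 C=5): 3' end CCT has 2 G/C ✓; length 22 ✓; longest run = 3 ✓; GC 11/22 = 50.0% ✓ — passes.
Primer 3 (26 nt, A=6 T=4 G=7 C=9): 3' end ACC has 2 G/C ✓; length 26 ✓; longest run = 2 ✓; GC 16/26 = 61.5%, outside 45.4–55.9% ✗ — fails.
Primer 4 (20 nt, A=7 T=6 G=3 C=4): 3' end CTT has 1 G/C ✓; length 20 ✓; longest run = 2 ✓; GC 7/20 = 35.0%, outside 45.4–55.9% ✗ — fails.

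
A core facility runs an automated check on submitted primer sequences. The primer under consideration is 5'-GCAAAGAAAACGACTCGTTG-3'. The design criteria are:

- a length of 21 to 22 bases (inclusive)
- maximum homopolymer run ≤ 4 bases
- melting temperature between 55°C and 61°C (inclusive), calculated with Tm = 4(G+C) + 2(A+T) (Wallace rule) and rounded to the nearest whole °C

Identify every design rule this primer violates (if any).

Fails: length.

Base counts: A=8, T=3, G=5, C=4 (length 20).
length: length 20, outside 21–22 ✗
homopolymer run: longest run = 4 ✓
Tm: Tm = 2·11 + 4·9 = 58°C ✓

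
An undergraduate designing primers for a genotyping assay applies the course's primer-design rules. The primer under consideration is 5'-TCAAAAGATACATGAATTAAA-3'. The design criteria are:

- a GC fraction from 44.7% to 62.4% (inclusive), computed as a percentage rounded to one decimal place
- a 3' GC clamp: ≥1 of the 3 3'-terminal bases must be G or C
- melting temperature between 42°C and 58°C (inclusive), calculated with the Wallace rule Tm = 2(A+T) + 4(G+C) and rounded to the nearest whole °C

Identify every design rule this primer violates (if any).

Fails: GC content, GC clamp.

Base counts: A=12, T=5, G=2, C=2 (length 21).
GC content: GC 4/21 = 19.0%, outside 44.7–62.4% ✗
GC clamp: 3' end AAA has 0 G/C, need ≥1 ✗
Tm: Tm = 2·17 + 4·4 = 50°C ✓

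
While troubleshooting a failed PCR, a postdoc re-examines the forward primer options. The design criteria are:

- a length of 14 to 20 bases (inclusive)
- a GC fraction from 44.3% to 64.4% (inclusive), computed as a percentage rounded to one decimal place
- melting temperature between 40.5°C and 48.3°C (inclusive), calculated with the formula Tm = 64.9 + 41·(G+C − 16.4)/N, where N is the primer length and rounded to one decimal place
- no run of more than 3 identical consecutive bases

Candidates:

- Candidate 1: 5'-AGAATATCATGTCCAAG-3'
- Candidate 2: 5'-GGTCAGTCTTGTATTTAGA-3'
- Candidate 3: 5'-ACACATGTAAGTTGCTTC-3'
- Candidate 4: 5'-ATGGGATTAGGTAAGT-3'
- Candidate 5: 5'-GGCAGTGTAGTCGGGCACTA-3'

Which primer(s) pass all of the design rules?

Candidate 1 (17 nt, A=7 T=4 G=3 C=3): length 17 ✓; GC 6/17 = 35.3%, outside 44.3–64.4% ✗; Tm = 64.9 + 41·(6 − 16.4)/17 = 39.8°C, outside 40.5–48.3°C ✗; longest run = 2 ✓ — fails.
Candidate 2 (19 nt, A=4 T=8 G=5 C=2): length 19 ✓; GC 7/19 = 36.8%, outside 44.3–64.4% ✗; Tm = 64.9 + 41·(7 − 16.4)/19 = 44.6°C ✓; longest run = 3 ✓ — fails.
Candidate 3 (18 nt, A=5 T=6 G=3 C=4): length 18 ✓; GC 7/18 = 38.9%, outside 44.3–64.4% ✗; Tm = 64.9 + 41·(7 − 16.4)/18 = 43.5°C ✓; longest run = 2 ✓ — fails.
Candidate 4 (16 nt, A=5 T=5 G=6 C=0): length 16 ✓; GC 6/16 = 37.5%, outside 44.3–64.4% ✗; Tm = 64.9 + 41·(6 − 16.4)/16 = 38.3°C, outside 40.5–48.3°C ✗; longest run = 3 ✓ — fails.
Candidate 5 (20 nt, A=4 T=4 G=8 C=4): length 20 ✓; GC 12/20 = 60.0% ✓; Tm = 64.9 + 41·(12 − 16.4)/20 = 55.9°C, outside 40.5–48.3°C ✗; longest run = 3 ✓ — fails.

None of the candidates satisfy all criteria.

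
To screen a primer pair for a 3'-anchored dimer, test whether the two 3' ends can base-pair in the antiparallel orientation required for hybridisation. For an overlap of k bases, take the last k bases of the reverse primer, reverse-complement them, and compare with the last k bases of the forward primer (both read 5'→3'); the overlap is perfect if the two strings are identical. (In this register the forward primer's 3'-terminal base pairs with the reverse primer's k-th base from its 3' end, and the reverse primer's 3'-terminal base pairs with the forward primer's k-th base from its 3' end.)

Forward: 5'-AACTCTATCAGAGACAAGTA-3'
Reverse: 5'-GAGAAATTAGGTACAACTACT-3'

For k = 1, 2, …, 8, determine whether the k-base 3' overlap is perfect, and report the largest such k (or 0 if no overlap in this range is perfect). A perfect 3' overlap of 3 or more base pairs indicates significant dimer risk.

Longest perfect overlap: 4 complementary base pairs; significant dimer risk (threshold 3).

Last 8 bases (5'→3') — forward …GACAAGTA, reverse …CAACTACT.
Reverse complement of the reverse primer's last 8 bases: AGTAGTTG; its first k bases are the reverse complement of the reverse primer's last k bases, so a perfect k-base overlap needs the forward primer's last k bases to equal them.
Comparing (forward last k vs required): k=1: A vs A ✓; k=2: TA vs AG ✗; k=3: GTA vs AGT ✗; k=4: AGTA vs AGTA ✓; k=5: AAGTA vs AGTAG ✗; k=6: CAAGTA vs AGTAGT ✗; k=7: ACAAGTA vs AGTAGTT ✗; k=8: GACAAGTA vs AGTAGTTG ✗.
Perfect overlaps at k = 1, 4; the largest is 4.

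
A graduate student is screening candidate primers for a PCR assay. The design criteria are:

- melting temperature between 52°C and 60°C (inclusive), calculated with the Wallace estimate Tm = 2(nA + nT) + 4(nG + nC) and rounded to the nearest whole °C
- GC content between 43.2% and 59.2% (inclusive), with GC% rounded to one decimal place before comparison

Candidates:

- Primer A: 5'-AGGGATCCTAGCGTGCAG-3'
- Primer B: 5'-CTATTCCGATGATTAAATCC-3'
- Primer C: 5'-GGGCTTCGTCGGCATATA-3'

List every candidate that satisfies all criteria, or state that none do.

Primer C only.

Primer A (18 nt, A=4 T=3 G=7 C=4): Tm = 2·7 + 4·11 = 58°C ✓; GC 11/18 = 61.1%, outside 43.2–59.2% ✗ — fails.
Primer B (20 nt, A=6 T=7 G=2 C=5): Tm = 2·13 + 4·7 = 54°C ✓; GC 7/20 = 35.0%, outside 43.2–59.2% ✗ — fails.
Primer C (18 nt, A=3 T=5 G=6 C=4): Tm = 2·8 + 4·10 = 56°C ✓; GC 10/18 = 55.6% ✓ — passes.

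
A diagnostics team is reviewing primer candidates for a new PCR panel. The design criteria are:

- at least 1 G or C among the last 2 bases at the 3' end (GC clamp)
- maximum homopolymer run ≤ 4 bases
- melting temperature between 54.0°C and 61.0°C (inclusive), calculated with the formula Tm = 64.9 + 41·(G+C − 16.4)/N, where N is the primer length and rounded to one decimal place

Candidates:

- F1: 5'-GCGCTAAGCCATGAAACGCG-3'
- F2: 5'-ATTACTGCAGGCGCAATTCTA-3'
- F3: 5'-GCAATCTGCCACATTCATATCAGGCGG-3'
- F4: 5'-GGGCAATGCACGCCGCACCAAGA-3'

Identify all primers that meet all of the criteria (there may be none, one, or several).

F1 only.

F1 (20 nt, A=6 T=2 G=6 C=6): 3' end CG has 2 G/C ✓; longest run = 3 ✓; Tm = 64.9 + 41·(12 − 16.4)/20 = 55.9°C ✓ — passes.
F2 (21 nt, A=6 T=6 G=4 C=5): 3' end TA has 0 G/C, need ≥1 ✗; longest run = 2 ✓; Tm = 64.9 + 41·(9 − 16.4)/21 = 50.5°C, outside 54.0–61.0°C ✗ — fails.
F3 (27 nt, A=7 T=6 G=6 C=8): 3' end GG has 2 G/C ✓; longest run = 2 ✓; Tm = 64.9 + 41·(14 − 16.4)/27 = 61.3°C, outside 54.0–61.0°C ✗ — fails.
F4 (23 nt, A=7 T=1 G=7 C=8): 3' end GA has 1 G/C ✓; longest run = 3 ✓; Tm = 64.9 + 41·(15 − 16.4)/23 = 62.4°C, outside 54.0–61.0°C ✗ — fails.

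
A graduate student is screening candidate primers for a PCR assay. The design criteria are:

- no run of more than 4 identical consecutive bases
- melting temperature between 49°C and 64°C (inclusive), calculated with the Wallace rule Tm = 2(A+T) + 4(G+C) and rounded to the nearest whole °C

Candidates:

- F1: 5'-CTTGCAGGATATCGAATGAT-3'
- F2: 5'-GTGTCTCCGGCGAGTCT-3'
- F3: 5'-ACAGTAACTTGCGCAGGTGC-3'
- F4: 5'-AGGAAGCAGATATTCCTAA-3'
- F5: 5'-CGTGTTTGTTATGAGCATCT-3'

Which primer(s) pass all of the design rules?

F1 (20 nt, A=6 T=6 G=5 C=3): longest run = 2 ✓; Tm = 2·12 + 4·8 = 56°C ✓ — passes.
F2 (17 nt, A=1 T=5 G=6 C=5): longest run = 2 ✓; Tm = 2·6 + 4·11 = 56°C ✓ — passes.
F3 (20 nt, A=5 T=4 G=6 C=5): longest run = 2 ✓; Tm = 2·9 + 4·11 = 62°C ✓ — passes.
F4 (19 nt, A=8 T=4 G=4 C=3): longest run = 2 ✓; Tm = 2·12 + 4·7 = 52°C ✓ — passes.
F5 (20 nt, A=3 T=9 G=5 C=3): longest run = 3 ✓; Tm = 2·12 + 4·8 = 56°C ✓ — passes.

F1, F2, F3, F4 and F5.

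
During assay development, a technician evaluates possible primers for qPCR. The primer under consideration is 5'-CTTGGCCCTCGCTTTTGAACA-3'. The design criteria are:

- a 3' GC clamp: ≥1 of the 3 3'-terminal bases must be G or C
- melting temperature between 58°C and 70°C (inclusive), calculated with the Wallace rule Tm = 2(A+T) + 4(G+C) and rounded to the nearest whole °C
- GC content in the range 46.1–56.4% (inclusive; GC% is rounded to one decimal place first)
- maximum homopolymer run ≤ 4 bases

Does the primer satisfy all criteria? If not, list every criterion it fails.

Base counts: A=3, T=7, G=4, C=7 (length 21).
GC clamp: 3' end ACA has 1 G/C ✓
Tm: Tm = 2·10 + 4·11 = 64°C ✓
GC content: GC 11/21 = 52.4% ✓
homopolymer run: longest run = 4 ✓

Meets all criteria.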